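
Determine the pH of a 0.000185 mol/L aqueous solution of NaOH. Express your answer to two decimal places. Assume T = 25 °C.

pH = 10.27

NaOH is a strong base; [OH-] = 0.000185 M.
pOH = -log(0.000185) = 3.73
pH = 14.00 - 3.73 = 10.27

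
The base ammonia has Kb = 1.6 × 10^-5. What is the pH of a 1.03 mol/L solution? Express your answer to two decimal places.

pH = 11.61

NH3 + H2O ⇌ NH4+ + OH-
Kb = x²/(1.03 − x) = 1.6 × 10^-5
Since Kb ≪ C₀, x ≈ √(Kb·C₀) = 4.06 × 10^-3 M.
(x/C₀ = 0.39% < 5%, so the approximation holds.)
pOH = 2.39, so pH = 14.00 − pOH = 11.61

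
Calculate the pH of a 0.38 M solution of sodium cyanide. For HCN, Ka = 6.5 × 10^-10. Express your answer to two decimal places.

pH = 11.38

CN- is the conjugate base of the weak acid HCN.
Kb = Kw/Ka = 1.0×10^-14 / 6.5 × 10^-10 = 1.54 × 10^-5
From the ICE table, Kb = [OH-]²/(0.38 − [OH-]) = 1.54 × 10^-5.
Since Kb ≪ C₀, [OH-] ≈ √(Kb·C₀) = 2.42 × 10^-3 M.
pOH = 2.62, so pH = 14.00 − pOH = 11.38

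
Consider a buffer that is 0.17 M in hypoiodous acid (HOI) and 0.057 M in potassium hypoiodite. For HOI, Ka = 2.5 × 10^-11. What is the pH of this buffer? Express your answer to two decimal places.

pH = 10.13

pKa = −log(2.5 × 10^-11) = 10.602
pH = pKa + log([A⁻]/[HA]) = 10.602 + log(0.057/0.17)
pH = 10.602 + (-0.475) = 10.13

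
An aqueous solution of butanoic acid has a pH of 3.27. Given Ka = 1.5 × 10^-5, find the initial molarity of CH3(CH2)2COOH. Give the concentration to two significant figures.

C₀ = 2.0 × 10^-2 M

[H+] = 10^(-3.27) = 5.37 × 10^-4 M = x
Ka = x²/(C₀ − x) ⇒ C₀ = x + x²/Ka
C₀ = 5.37 × 10^-4 + (5.37 × 10^-4)²/(1.5 × 10^-5) = 1.98 × 10^-2 M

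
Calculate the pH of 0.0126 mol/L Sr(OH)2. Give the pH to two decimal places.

pH = 12.40

Sr(OH)2 is a strong base (each formula unit releases 2 OH-); [OH-] = 0.0252 M.
pOH = -log(0.0252) = 1.60
pH = 14.00 - 1.60 = 12.40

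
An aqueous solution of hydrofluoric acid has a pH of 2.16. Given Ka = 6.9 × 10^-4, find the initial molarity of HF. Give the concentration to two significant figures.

[H+] = 10^(-2.16) = 6.92 × 10^-3 M = x
Ka = x²/(C₀ − x) ⇒ C₀ = x + x²/Ka
C₀ = 6.92 × 10^-3 + (6.92 × 10^-3)²/(6.9 × 10^-4) = 7.63 × 10^-2 M

C₀ = 7.6 × 10^-2 M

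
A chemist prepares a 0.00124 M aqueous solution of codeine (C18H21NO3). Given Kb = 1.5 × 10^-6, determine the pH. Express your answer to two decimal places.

C18H21NO3 + H2O ⇌ C18H22NO3+ + OH-
Kb = x²/(0.00124 − x) = 1.5 × 10^-6
Assume x ≪ 0.00124: x ≈ √(1.5 × 10^-6 × 0.00124) = 4.31 × 10^-5 M
(x/C₀ = 3.5% < 5%, so the approximation holds.)
pOH = −log(4.31 × 10^-5) = 4.37; pH = 14.00 − 4.37 = 9.63

pH = 9.63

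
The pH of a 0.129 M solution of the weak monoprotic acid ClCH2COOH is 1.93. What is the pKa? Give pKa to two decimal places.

[H+] = 10^(-1.93) = 1.17 × 10^-2 M
At equilibrium [HA] = 0.129 − 1.17 × 10^-2 = 1.17 × 10^-1 M
Ka = [H+][A-]/[HA] = (1.17 × 10^-2)² / 1.17 × 10^-1 = 1.17 × 10^-3
pKa = -log(1.17 × 10^-3) = 2.93

pKa = 2.93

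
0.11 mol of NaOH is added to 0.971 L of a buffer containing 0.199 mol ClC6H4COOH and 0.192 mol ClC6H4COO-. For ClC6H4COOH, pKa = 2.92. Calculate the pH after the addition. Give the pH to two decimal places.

pH = 3.45

OH- converts ClC6H4COOH to ClC6H4COO-: ClC6H4COOH → 0.089 mol, ClC6H4COO- → 0.302 mol.
pH = pKa + log(n_ClC6H4COO-/n_ClC6H4COOH) = 2.92 + log(0.302/0.089) = 2.92 + (+0.531)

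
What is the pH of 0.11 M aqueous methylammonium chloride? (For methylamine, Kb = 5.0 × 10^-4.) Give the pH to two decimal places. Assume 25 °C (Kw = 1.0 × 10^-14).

pH = 5.83

CH3NH3+ is the conjugate acid of the weak base CH3NH2.
Ka = Kw/Kb = 1.0×10^-14 / 5.0 × 10^-4 = 2.00 × 10^-11
Let x = [H+] at equilibrium. Ka = x²/(0.11 − x).
Assume x ≪ 0.11: x ≈ √(2.00 × 10^-11 × 0.11) = 1.48 × 10^-6 M
Check: 0.0013% ionized — well under 5%, approximation valid.
pH = −log[H+] = −log(1.48 × 10^-6) = 5.83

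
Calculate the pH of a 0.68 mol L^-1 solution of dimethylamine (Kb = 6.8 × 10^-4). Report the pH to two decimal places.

(CH3)2NH + H2O ⇌ (CH3)2NH2+ + OH-
From the ICE table, Kb = [OH-]²/(0.68 − [OH-]) = 6.8 × 10^-4.
Neglecting [OH-] in the denominator: [OH-] = √(6.8 × 10^-4 × 0.68) = 2.15 × 10^-2 M
([OH-]/C₀ = 3.2% < 5%, so the approximation holds.)
pOH = −log(2.15 × 10^-2) = 1.67; pH = 14.00 − 1.67 = 12.33

pH = 12.33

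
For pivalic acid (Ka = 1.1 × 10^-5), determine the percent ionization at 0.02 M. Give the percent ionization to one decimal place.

(CH3)3CCOOH ⇌ (CH3)3CCOO- + H+; let x = [H+] at equilibrium.
x ≈ √(Ka·C₀) = √(1.1 × 10^-5 × 0.02) = 4.69 × 10^-4 M
% ionization = x/C₀ × 100% = 4.69 × 10^-4/0.02 × 100% = 2.3%

2.3%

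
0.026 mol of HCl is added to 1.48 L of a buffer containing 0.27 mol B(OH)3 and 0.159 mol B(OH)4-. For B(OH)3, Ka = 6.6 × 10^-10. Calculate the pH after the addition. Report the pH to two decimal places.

pH = 8.83

Added H+ converts B(OH)4- to B(OH)3: B(OH)3 → 0.296 mol, B(OH)4- → 0.133 mol.
pKa = −log(6.6 × 10^-10) = 9.180
pH = pKa + log([A⁻]/[HA]) = 9.180 + log(0.133/0.296) = 9.180 -0.347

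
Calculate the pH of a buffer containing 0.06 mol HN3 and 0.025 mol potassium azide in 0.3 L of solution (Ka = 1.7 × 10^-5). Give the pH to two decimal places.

pKa = −log(1.7 × 10^-5) = 4.770
Henderson–Hasselbalch: pH = pKa + log([N3-]/[HN3]) = 4.770 + log(0.025/0.06)
pH = 4.770 + (-0.380) = 4.39

pH = 4.39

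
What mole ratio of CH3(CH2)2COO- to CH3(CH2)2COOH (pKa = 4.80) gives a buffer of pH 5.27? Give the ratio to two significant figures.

pH = pKa + log(r) ⇒ log(r) = 5.27 − 4.80 = +0.47
r = [CH3(CH2)2COO-]/[CH3(CH2)2COOH] = 10^(+0.47) = 2.95

ratio = 3.0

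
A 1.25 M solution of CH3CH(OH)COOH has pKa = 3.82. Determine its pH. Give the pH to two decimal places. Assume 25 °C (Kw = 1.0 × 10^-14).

CH3CH(OH)COOH ⇌ CH3CH(OH)COO- + H+
Ka = 10^(−3.82) = 1.51 × 10^-4
Ka = x²/(1.25 − x) = 1.51 × 10^-4
Since Ka ≪ C₀, x ≈ √(Ka·C₀) = 1.37 × 10^-2 M.
pH = −log(1.37 × 10^-2) = 1.86

pH = 1.86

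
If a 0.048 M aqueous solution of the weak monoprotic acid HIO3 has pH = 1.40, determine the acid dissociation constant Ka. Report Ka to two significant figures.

[H+] = 10^(-1.40) = 3.98 × 10^-2 M
At equilibrium [HA] = 0.048 − 3.98 × 10^-2 = 8.20 × 10^-3 M
Ka = [H+][A-]/[HA] = (3.98 × 10^-2)² / 8.20 × 10^-3 = 1.9 × 10^-1

Ka = 1.9 × 10^-1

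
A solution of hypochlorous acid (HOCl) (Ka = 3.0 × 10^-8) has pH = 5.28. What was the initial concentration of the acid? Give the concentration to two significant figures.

[H+] = 10^(-5.28) = 5.25 × 10^-6 M = x
Ka = x²/(C₀ − x) ⇒ C₀ = x + x²/Ka
C₀ = 5.25 × 10^-6 + (5.25 × 10^-6)²/(3.0 × 10^-8) = 9.24 × 10^-4 M

C₀ = 9.2 × 10^-4 M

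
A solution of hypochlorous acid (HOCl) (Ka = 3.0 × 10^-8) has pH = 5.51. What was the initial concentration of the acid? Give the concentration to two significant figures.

C₀ = 3.2 × 10^-4 M

[H+] = 10^(-5.51) = 3.09 × 10^-6 M = x
Ka = x²/(C₀ − x) ⇒ C₀ = x + x²/Ka
C₀ = 3.09 × 10^-6 + (3.09 × 10^-6)²/(3.0 × 10^-8) = 3.21 × 10^-4 M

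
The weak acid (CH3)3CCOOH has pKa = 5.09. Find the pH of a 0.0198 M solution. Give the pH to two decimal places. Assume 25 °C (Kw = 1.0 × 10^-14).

pH = 3.40

(CH3)3CCOOH ⇌ (CH3)3CCOO- + H+
Ka = 10^(−5.09) = 8.13 × 10^-6
From the ICE table, Ka = [H+]²/(0.0198 − [H+]) = 8.13 × 10^-6.
Since Ka ≪ C₀, [H+] ≈ √(Ka·C₀) = 4.01 × 10^-4 M.
Check: 2% ionized — well under 5%, approximation valid.
pH = −log[H+] = −log(4.01 × 10^-4) = 3.40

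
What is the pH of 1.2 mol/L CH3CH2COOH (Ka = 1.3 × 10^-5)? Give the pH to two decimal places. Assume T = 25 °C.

CH3CH2COOH ⇌ CH3CH2COO- + H+
From the ICE table, Ka = x²/(1.2 − x) = 1.3 × 10^-5.
Since Ka ≪ C₀, x ≈ √(Ka·C₀) = 3.95 × 10^-3 M.
pH = −log[H+] = −log(3.95 × 10^-3) = 2.40

pH = 2.40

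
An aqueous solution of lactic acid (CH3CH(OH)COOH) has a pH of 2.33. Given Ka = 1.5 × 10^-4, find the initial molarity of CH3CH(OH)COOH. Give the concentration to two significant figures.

C₀ = 1.5 × 10^-1 M

[H+] = 10^(-2.33) = 4.68 × 10^-3 M = x
Ka = x²/(C₀ − x) ⇒ C₀ = x + x²/Ka
C₀ = 4.68 × 10^-3 + (4.68 × 10^-3)²/(1.5 × 10^-4) = 1.51 × 10^-1 M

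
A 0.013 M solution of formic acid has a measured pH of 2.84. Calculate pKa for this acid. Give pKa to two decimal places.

pKa = 3.74

[H+] = 10^(-2.84) = 1.45 × 10^-3 M
At equilibrium [HA] = 0.013 − 1.45 × 10^-3 = 1.15 × 10^-2 M
Ka = [H+][A-]/[HA] = (1.45 × 10^-3)² / 1.15 × 10^-2 = 1.83 × 10^-4
pKa = -log(1.83 × 10^-4) = 3.74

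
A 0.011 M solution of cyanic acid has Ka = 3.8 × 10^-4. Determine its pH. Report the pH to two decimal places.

HOCN ⇌ OCN- + H+
Let x = [H+] at equilibrium. Ka = x²/(0.011 − x).
Here C₀/Ka ≈ 28.9, so the small-x approximation fails. Use the quadratic:
x = (−Ka + √(Ka² + 4·Ka·C₀))/2 = 1.86 × 10^-3 M
pH = −log(1.86 × 10^-3) = 2.73

pH = 2.73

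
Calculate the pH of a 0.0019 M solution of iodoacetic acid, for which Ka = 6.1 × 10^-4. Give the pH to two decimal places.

pH = 3.09

ICH2COOH ⇌ ICH2COO- + H+
From the ICE table, Ka = [H+]²/(0.0019 − [H+]) = 6.1 × 10^-4.
Here C₀/Ka ≈ 3.11, so the small-[H+] approximation fails. Use the quadratic:
[H+] = [−0.00061 + √(0.00061² + 4.64e-06)]/2 = 8.14 × 10^-4 M
pH = −log(8.14 × 10^-4) = 3.09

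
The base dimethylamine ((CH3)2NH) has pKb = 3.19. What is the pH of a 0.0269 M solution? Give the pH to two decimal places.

(CH3)2NH + H2O ⇌ (CH3)2NH2+ + OH-
Kb = 10^(−3.19) = 6.46 × 10^-4
Let x = [OH-] at equilibrium. Kb = x²/(0.0269 − x).
Here C₀/Kb ≈ 41.6, so the small-x approximation fails. Use the quadratic:
x = [−0.000646 + √(0.000646² + 6.95e-05)]/2 = 3.86 × 10^-3 M
pOH = −log(3.86 × 10^-3) = 2.41; pH = 14.00 − 2.41 = 11.59

pH = 11.59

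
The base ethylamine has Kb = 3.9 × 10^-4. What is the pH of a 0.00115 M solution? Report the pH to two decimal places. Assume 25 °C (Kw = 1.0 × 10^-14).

C2H5NH2 + H2O ⇌ C2H5NH3+ + OH-
From the ICE table, Kb = x²/(0.00115 − x) = 3.9 × 10^-4.
x is not negligible relative to C₀; solve x² + 0.00039·x − 4.48e-07 = 0.
x = [−0.00039 + √(0.00039² + 1.79e-06)]/2 = 5.03 × 10^-4 M
pOH = 3.30, so pH = 14.00 − pOH = 10.70

pH = 10.70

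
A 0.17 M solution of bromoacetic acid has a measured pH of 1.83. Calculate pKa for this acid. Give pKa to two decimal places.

pKa = 2.85

[H+] = 10^(-1.83) = 1.48 × 10^-2 M
At equilibrium [HA] = 0.17 − 1.48 × 10^-2 = 1.55 × 10^-1 M
Ka = [H+][A-]/[HA] = (1.48 × 10^-2)² / 1.55 × 10^-1 = 1.41 × 10^-3
pKa = -log(1.41 × 10^-3) = 2.85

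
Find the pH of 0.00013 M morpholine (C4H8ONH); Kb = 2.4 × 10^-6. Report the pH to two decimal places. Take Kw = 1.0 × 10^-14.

C4H8ONH + H2O ⇌ C4H8ONH2+ + OH-
Kb = [OH-]²/(0.00013 − [OH-]) = 2.4 × 10^-6
[OH-] is not negligible relative to C₀; solve [OH-]² + 2.4e-06·[OH-] − 3.12e-10 = 0.
[OH-] = (−Kb + √(Kb² + 4·Kb·C₀))/2 = 1.65 × 10^-5 M
pOH = 4.78, so pH = 14.00 − pOH = 9.22

pH = 9.22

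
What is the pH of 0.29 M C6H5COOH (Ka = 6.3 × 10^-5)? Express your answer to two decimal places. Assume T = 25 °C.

C6H5COOH ⇌ C6H5COO- + H+
From the ICE table, Ka = x²/(0.29 − x) = 6.3 × 10^-5.
Since Ka ≪ C₀, x ≈ √(Ka·C₀) = 4.27 × 10^-3 M.
pH = −log(4.27 × 10^-3) = 2.37

pH = 2.37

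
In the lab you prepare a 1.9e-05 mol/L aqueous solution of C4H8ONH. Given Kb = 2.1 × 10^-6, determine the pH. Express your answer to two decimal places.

C4H8ONH + H2O ⇌ C4H8ONH2+ + OH-
Kb = x²/(1.9e-05 − x) = 2.1 × 10^-6
x is not negligible relative to C₀; solve x² + 2.1e-06·x − 3.99e-11 = 0.
x = [−2.1e-06 + √(2.1e-06² + 1.6e-10)]/2 = 5.35 × 10^-6 M
pOH = −log(5.35 × 10^-6) = 5.27; pH = 14.00 − 5.27 = 8.73

pH = 8.73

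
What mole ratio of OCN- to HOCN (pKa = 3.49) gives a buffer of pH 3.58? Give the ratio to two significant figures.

ratio = 1.2

pH = pKa + log(r) ⇒ log(r) = 3.58 − 3.49 = +0.09
r = [OCN-]/[HOCN] = 10^(+0.09) = 1.23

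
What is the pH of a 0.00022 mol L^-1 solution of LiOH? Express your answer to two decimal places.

LiOH is a strong base; [OH-] = 0.00022 M.
pOH = -log(0.00022) = 3.66
pH = 14.00 - 3.66 = 10.34

pH = 10.34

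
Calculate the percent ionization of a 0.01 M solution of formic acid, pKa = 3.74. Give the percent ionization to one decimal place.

12.6%

HCOOH ⇌ HCOO- + H+; let x = [H+] at equilibrium.
Ka = 10^(−3.74) = 1.82 × 10^-4
Ka = x²/(C₀ − x); solving the quadratic gives x = 1.26 × 10^-3 M.
% ionization = x/C₀ × 100% = 1.26 × 10^-3/0.01 × 100% = 12.6%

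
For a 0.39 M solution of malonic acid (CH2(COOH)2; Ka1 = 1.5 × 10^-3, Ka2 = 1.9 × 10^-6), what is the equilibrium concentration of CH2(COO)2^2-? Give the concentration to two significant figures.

First ionization gives [H+] ≈ [CH2(COOH)COO-] = 2.34 × 10^-2 M.
Second step: Ka2 = [H+][CH2(COO)2^2-]/[CH2(COOH)COO-] ≈ [CH2(COO)2^2-] (since [H+] ≈ [CH2(COOH)COO-]).
So [CH2(COO)2^2-] ≈ Ka2.

1.9 × 10^-6 M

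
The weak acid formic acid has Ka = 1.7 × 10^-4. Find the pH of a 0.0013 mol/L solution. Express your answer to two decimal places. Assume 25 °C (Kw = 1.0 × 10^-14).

HCOOH ⇌ HCOO- + H+
From the ICE table, Ka = [H+]²/(0.0013 − [H+]) = 1.7 × 10^-4.
[H+] is not negligible relative to C₀; solve [H+]² + 0.00017·[H+] − 2.21e-07 = 0.
[H+] = (−Ka + √(Ka² + 4·Ka·C₀))/2 = 3.93 × 10^-4 M
pH = −log[H+] = −log(3.93 × 10^-4) = 3.41

pH = 3.41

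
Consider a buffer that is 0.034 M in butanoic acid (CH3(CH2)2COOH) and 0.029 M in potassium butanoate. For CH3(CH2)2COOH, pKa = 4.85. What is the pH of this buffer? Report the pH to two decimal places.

pH = pKa + log([A⁻]/[HA]) = 4.85 + log(0.029/0.034)
pH = 4.85 + (-0.069) = 4.78

pH = 4.78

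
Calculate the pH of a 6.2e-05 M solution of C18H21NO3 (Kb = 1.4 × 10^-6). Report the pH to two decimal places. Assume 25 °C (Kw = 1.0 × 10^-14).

pH = 8.94

C18H21NO3 + H2O ⇌ C18H22NO3+ + OH-
From the ICE table, Kb = x²/(6.2e-05 − x) = 1.4 × 10^-6.
x is not negligible relative to C₀; solve x² + 1.4e-06·x − 8.68e-11 = 0.
x = [−1.4e-06 + √(1.4e-06² + 3.47e-10)]/2 = 8.64 × 10^-6 M
pOH = −log(8.64 × 10^-6) = 5.06; pH = 14.00 − 5.06 = 8.94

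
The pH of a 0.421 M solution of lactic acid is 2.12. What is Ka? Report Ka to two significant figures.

Ka = 1.4 × 10^-4

[H+] = 10^(-2.12) = 7.59 × 10^-3 M
At equilibrium [HA] = 0.421 − 7.59 × 10^-3 = 4.13 × 10^-1 M
Ka = [H+][A-]/[HA] = (7.59 × 10^-3)² / 4.13 × 10^-1 = 1.4 × 10^-4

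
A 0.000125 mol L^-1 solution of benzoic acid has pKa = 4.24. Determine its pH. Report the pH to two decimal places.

pH = 4.22

C6H5COOH ⇌ C6H5COO- + H+
Ka = 10^(−4.24) = 5.75 × 10^-5
Ka = x²/(0.000125 − x) = 5.75 × 10^-5
x is not negligible relative to C₀; solve x² + 5.75e-05·x − 7.19e-09 = 0.
x = (−Ka + √(Ka² + 4·Ka·C₀))/2 = 6.08 × 10^-5 M
pH = −log(6.08 × 10^-5) = 4.22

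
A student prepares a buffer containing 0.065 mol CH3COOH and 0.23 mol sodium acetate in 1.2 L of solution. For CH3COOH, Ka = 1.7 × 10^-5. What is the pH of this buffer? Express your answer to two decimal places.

pKa = −log(1.7 × 10^-5) = 4.770
Henderson–Hasselbalch: pH = pKa + log([CH3COO-]/[CH3COOH]) = 4.770 + log(0.23/0.065)
pH = 4.770 + (+0.549) = 5.32

pH = 5.32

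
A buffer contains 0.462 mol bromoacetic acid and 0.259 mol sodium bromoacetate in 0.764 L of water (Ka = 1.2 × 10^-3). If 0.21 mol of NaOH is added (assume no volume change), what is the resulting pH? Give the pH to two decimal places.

After neutralization: n(BrCH2COOH) = 0.252 mol, n(BrCH2COO-) = 0.469 mol.
pKa = −log(1.2 × 10^-3) = 2.921
pH = pKa + log(n_BrCH2COO-/n_BrCH2COOH) = 2.921 + log(0.469/0.252) = 2.921 + (+0.270)

pH = 3.19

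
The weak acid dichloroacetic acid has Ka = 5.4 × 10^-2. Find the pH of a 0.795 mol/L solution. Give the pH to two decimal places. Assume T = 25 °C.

Cl2CHCOOH ⇌ Cl2CHCOO- + H+
Ka = [H+]²/(0.795 − [H+]) = 5.4 × 10^-2
The 5% rule fails; solving [H+]² + Ka·[H+] − Ka·C₀ = 0 exactly:
[H+] = [−0.054 + √(0.054² + 0.172)]/2 = 1.82 × 10^-1 M
pH = −log(1.82 × 10^-1) = 0.74

pH = 0.74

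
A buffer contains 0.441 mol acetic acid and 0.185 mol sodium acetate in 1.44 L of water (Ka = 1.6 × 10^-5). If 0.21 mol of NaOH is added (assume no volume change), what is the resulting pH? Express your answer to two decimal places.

OH- converts CH3COOH to CH3COO-: CH3COOH → 0.231 mol, CH3COO- → 0.395 mol.
pKa = −log(1.6 × 10^-5) = 4.796
pH = pKa + log([A⁻]/[HA]) = 4.796 + log(0.395/0.231) = 4.796 +0.233

pH = 5.03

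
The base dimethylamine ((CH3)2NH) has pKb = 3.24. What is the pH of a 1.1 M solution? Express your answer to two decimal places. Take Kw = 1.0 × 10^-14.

pH = 12.40

(CH3)2NH + H2O ⇌ (CH3)2NH2+ + OH-
Kb = 10^(−3.24) = 5.75 × 10^-4
Kb = [OH-]²/(1.1 − [OH-]) = 5.75 × 10^-4
Assume [OH-] ≪ 1.1: [OH-] ≈ √(5.75 × 10^-4 × 1.1) = 2.51 × 10^-2 M
([OH-]/C₀ = 2.3% < 5%, so the approximation holds.)
pOH = 1.60, so pH = 14.00 − pOH = 12.40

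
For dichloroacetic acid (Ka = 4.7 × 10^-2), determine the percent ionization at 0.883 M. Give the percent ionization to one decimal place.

Cl2CHCOOH ⇌ Cl2CHCOO- + H+; let x = [H+] at equilibrium.
Ka = x²/(C₀ − x); solving the quadratic gives x = 1.82 × 10^-1 M.
% ionization = x/C₀ × 100% = 1.82 × 10^-1/0.883 × 100% = 20.6%

20.6%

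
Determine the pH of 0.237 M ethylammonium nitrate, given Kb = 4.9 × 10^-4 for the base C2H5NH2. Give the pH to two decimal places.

C2H5NH3+ is the conjugate acid of the weak base C2H5NH2.
Ka = Kw/Kb = 1.0×10^-14 / 4.9 × 10^-4 = 2.04 × 10^-11
Ka = [H+]²/(0.237 − [H+]) = 2.04 × 10^-11
Neglecting [H+] in the denominator: [H+] = √(2.04 × 10^-11 × 0.237) = 2.20 × 10^-6 M
([H+]/C₀ = 0.00093% < 5%, so the approximation holds.)
pH = −log[H+] = −log(2.20 × 10^-6) = 5.66

pH = 5.66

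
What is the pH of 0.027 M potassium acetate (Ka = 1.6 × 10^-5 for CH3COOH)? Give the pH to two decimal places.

CH3COO- is the conjugate base of the weak acid CH3COOH.
Kb = Kw/Ka = 1.0×10^-14 / 1.6 × 10^-5 = 6.25 × 10^-10
From the ICE table, Kb = [OH-]²/(0.027 − [OH-]) = 6.25 × 10^-10.
Neglecting [OH-] in the denominator: [OH-] = √(6.25 × 10^-10 × 0.027) = 4.11 × 10^-6 M
pOH = −log(4.11 × 10^-6) = 5.39; pH = 14.00 − 5.39 = 8.61

pH = 8.61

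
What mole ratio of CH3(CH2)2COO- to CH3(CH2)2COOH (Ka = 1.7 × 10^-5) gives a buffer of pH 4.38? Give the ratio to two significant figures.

pKa = -log(1.7 × 10^-5) = 4.770
pH = pKa + log(r) ⇒ log(r) = 4.38 − 4.770 = -0.390
r = [CH3(CH2)2COO-]/[CH3(CH2)2COOH] = 10^(-0.390) = 0.407

ratio = 0.41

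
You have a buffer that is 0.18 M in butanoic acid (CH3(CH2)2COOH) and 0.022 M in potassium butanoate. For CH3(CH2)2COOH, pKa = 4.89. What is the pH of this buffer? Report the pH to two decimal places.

Using pH = pKa + log([base]/[acid]) with [base]/[acid] = 0.022/0.18:
pH = 4.89 + (-0.913) = 3.98

pH = 3.98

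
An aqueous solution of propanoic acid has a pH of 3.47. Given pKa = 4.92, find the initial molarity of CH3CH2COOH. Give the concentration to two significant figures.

[H+] = 10^(-3.47) = 3.39 × 10^-4 M = x
Ka = 10^(−4.92) = 1.20 × 10^-5
Ka = x²/(C₀ − x) ⇒ C₀ = x + x²/Ka
C₀ = 3.39 × 10^-4 + (3.39 × 10^-4)²/(1.20 × 10^-5) = 9.92 × 10^-3 M

C₀ = 9.9 × 10^-3 M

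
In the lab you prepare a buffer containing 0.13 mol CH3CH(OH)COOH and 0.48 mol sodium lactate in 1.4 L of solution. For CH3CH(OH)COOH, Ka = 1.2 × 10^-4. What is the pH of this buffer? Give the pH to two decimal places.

pH = 4.49

pKa = −log(1.2 × 10^-4) = 3.921
Henderson–Hasselbalch: pH = pKa + log([CH3CH(OH)COO-]/[CH3CH(OH)COOH]) = 3.921 + log(0.48/0.13)
pH = 3.921 + (+0.567) = 4.49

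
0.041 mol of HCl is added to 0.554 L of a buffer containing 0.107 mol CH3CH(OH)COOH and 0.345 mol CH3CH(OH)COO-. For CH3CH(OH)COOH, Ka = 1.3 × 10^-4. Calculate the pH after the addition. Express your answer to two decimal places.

After neutralization: n(CH3CH(OH)COOH) = 0.148 mol, n(CH3CH(OH)COO-) = 0.304 mol.
pKa = −log(1.3 × 10^-4) = 3.886
Henderson–Hasselbalch with mole ratio 0.304/0.148: pH = 3.886 + (+0.313)

pH = 4.20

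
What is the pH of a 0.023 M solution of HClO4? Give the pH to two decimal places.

HClO4 is a strong acid and dissociates completely, so [H+] = 0.023 M.
pH = -log(0.023) = 1.64

pH = 1.64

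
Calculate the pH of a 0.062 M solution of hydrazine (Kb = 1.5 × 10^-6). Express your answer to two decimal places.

N2H4 + H2O ⇌ N2H5+ + OH-
Kb = x²/(0.062 − x) = 1.5 × 10^-6
Neglecting x in the denominator: x = √(1.5 × 10^-6 × 0.062) = 3.05 × 10^-4 M
Check: 0.49% ionized — well under 5%, approximation valid.
pOH = −log(3.05 × 10^-4) = 3.52; pH = 14.00 − 3.52 = 10.48

pH = 10.48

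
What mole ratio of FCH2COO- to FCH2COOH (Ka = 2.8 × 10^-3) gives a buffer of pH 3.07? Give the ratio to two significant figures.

pKa = -log(2.8 × 10^-3) = 2.553
pH = pKa + log(r) ⇒ log(r) = 3.07 − 2.553 = +0.517
r = [FCH2COO-]/[FCH2COOH] = 10^(+0.517) = 3.29

ratio = 3.3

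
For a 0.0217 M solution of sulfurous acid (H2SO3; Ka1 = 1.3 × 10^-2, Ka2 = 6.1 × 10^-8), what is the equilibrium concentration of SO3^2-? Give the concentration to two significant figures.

First ionization gives [H+] ≈ [HSO3-] = 1.15 × 10^-2 M.
Second step: Ka2 = [H+][SO3^2-]/[HSO3-] ≈ [SO3^2-] (since [H+] ≈ [HSO3-]).
So [SO3^2-] ≈ Ka2.

6.1 × 10^-8 M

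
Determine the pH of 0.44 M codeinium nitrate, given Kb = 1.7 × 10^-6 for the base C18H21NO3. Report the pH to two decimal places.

C18H22NO3+ is the conjugate acid of the weak base C18H21NO3.
Ka = Kw/Kb = 1.0×10^-14 / 1.7 × 10^-6 = 5.88 × 10^-9
Ka = x²/(0.44 − x) = 5.88 × 10^-9
Assume x ≪ 0.44: x ≈ √(5.88 × 10^-9 × 0.44) = 5.09 × 10^-5 M
(x/C₀ = 0.012% < 5%, so the approximation holds.)
pH = −log(5.09 × 10^-5) = 4.29

pH = 4.29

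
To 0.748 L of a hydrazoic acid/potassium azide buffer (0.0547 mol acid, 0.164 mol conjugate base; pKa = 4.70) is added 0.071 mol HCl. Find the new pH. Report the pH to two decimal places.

pH = 4.57

Added H+ converts N3- to HN3: HN3 → 0.126 mol, N3- → 0.093 mol.
pH = pKa + log(n_N3-/n_HN3) = 4.70 + log(0.093/0.126) = 4.70 + (-0.132)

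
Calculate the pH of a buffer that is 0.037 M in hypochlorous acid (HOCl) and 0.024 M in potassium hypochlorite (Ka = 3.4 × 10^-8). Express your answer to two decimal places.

pH = 7.28

pKa = −log(3.4 × 10^-8) = 7.469
Using pH = pKa + log([base]/[acid]) with [base]/[acid] = 0.024/0.037:
pH = 7.469 + (-0.188) = 7.28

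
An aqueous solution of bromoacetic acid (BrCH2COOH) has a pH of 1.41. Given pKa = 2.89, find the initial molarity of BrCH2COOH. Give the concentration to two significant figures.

C₀ = 1.2 M

[H+] = 10^(-1.41) = 3.89 × 10^-2 M = x
Ka = 10^(−2.89) = 1.29 × 10^-3
Ka = x²/(C₀ − x) ⇒ C₀ = x + x²/Ka
C₀ = 3.89 × 10^-2 + (3.89 × 10^-2)²/(1.29 × 10^-3) = 1.21 M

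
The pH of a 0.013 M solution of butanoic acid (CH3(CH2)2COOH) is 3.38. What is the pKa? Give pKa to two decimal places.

[H+] = 10^(-3.38) = 4.17 × 10^-4 M
At equilibrium [HA] = 0.013 − 4.17 × 10^-4 = 1.26 × 10^-2 M
Ka = [H+][A-]/[HA] = (4.17 × 10^-4)² / 1.26 × 10^-2 = 1.38 × 10^-5
pKa = -log(1.38 × 10^-5) = 4.86

pKa = 4.86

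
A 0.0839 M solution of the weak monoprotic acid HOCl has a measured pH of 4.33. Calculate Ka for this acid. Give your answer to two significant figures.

[H+] = 10^(-4.33) = 4.68 × 10^-5 M
At equilibrium [HA] = 0.0839 − 4.68 × 10^-5 = 8.39 × 10^-2 M
Ka = [H+][A-]/[HA] = (4.68 × 10^-5)² / 8.39 × 10^-2 = 2.6 × 10^-8

Ka = 2.6 × 10^-8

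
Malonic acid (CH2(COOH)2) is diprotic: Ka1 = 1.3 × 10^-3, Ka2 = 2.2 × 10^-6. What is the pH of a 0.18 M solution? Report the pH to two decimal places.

pH = 1.83

Ka1 ≫ Ka2, so treat the first dissociation as the only significant source of H+.
Ka1 = x²/(0.18 − x) = 1.3 × 10^-3
Solving the quadratic: x = (−Ka1 + √(Ka1² + 4·Ka1·C₀))/2 = 1.47 × 10^-2 M
pH = −log(1.47 × 10^-2) = 1.83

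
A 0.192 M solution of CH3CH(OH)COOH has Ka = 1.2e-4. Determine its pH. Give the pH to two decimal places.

CH3CH(OH)COOH ⇌ CH3CH(OH)COO- + H+
Let x = [H+] at equilibrium. Ka = x²/(0.192 − x).
Neglecting x in the denominator: x = √(1.2 × 10^-4 × 0.192) = 4.80 × 10^-3 M
pH = −log[H+] = −log(4.80 × 10^-3) = 2.32

pH = 2.32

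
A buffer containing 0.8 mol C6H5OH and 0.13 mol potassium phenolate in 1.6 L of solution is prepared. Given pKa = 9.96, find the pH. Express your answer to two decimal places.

Using pH = pKa + log([base]/[acid]) with [base]/[acid] = 0.13/0.8:
pH = 9.96 + (-0.789) = 9.17

pH = 9.17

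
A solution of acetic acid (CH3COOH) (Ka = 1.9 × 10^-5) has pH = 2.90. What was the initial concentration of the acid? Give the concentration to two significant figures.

[H+] = 10^(-2.90) = 1.26 × 10^-3 M = x
Ka = x²/(C₀ − x) ⇒ C₀ = x + x²/Ka
C₀ = 1.26 × 10^-3 + (1.26 × 10^-3)²/(1.9 × 10^-5) = 8.48 × 10^-2 M

C₀ = 8.5 × 10^-2 M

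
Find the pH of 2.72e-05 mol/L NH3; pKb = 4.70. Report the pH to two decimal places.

pH = 9.19

NH3 + H2O ⇌ NH4+ + OH-
Kb = 10^(−4.70) = 2.00 × 10^-5
From the ICE table, Kb = x²/(2.72e-05 − x) = 2.00 × 10^-5.
x is not negligible relative to C₀; solve x² + 2e-05·x − 5.44e-10 = 0.
x = (−Kb + √(Kb² + 4·Kb·C₀))/2 = 1.54 × 10^-5 M
pOH = 4.81, so pH = 14.00 − pOH = 9.19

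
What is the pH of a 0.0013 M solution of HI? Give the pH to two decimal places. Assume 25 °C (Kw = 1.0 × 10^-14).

pH = 2.89

HI is a strong acid and dissociates completely, so [H+] = 0.0013 M.
pH = -log(0.0013) = 2.89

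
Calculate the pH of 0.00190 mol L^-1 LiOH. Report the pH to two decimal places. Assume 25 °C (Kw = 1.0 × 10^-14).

pH = 11.28

LiOH is a strong base; [OH-] = 0.0019 M.
pOH = -log(0.0019) = 2.72
pH = 14.00 - 2.72 = 11.28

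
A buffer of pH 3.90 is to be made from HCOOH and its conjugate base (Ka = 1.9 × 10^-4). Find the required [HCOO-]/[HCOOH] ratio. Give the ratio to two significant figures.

pKa = -log(1.9 × 10^-4) = 3.721
pH = pKa + log(r) ⇒ log(r) = 3.90 − 3.721 = +0.179
r = [HCOO-]/[HCOOH] = 10^(+0.179) = 1.51

ratio = 1.5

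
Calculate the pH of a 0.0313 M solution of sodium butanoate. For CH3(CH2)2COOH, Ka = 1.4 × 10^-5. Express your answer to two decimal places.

CH3(CH2)2COO- is the conjugate base of the weak acid CH3(CH2)2COOH.
Kb = Kw/Ka = 1.0×10^-14 / 1.4 × 10^-5 = 7.14 × 10^-10
Kb = [OH-]²/(0.0313 − [OH-]) = 7.14 × 10^-10
Neglecting [OH-] in the denominator: [OH-] = √(7.14 × 10^-10 × 0.0313) = 4.73 × 10^-6 M
Check: 0.015% ionized — well under 5%, approximation valid.
pOH = 5.33, so pH = 14.00 − pOH = 8.67

pH = 8.67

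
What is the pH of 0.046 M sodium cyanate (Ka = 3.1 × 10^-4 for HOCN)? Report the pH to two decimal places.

OCN- is the conjugate base of the weak acid HOCN.
Kb = Kw/Ka = 1.0×10^-14 / 3.1 × 10^-4 = 3.23 × 10^-11
Kb = [OH-]²/(0.046 − [OH-]) = 3.23 × 10^-11
Since Kb ≪ C₀, [OH-] ≈ √(Kb·C₀) = 1.22 × 10^-6 M.
pOH = −log(1.22 × 10^-6) = 5.91; pH = 14.00 − 5.91 = 8.09

pH = 8.09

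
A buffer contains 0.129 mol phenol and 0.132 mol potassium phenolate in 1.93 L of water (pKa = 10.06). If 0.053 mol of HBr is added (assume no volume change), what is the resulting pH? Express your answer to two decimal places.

pH = 9.70

After neutralization: n(C6H5OH) = 0.182 mol, n(C6H5O-) = 0.079 mol.
pH = pKa + log([A⁻]/[HA]) = 10.06 + log(0.079/0.182) = 10.06 -0.362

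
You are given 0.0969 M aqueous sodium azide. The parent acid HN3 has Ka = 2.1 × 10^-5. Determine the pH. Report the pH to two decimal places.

N3- is the conjugate base of the weak acid HN3.
Kb = Kw/Ka = 1.0×10^-14 / 2.1 × 10^-5 = 4.76 × 10^-10
Kb = [OH-]²/(0.0969 − [OH-]) = 4.76 × 10^-10
Assume [OH-] ≪ 0.0969: [OH-] ≈ √(4.76 × 10^-10 × 0.0969) = 6.79 × 10^-6 M
Check: 0.007% ionized — well under 5%, approximation valid.
pOH = 5.17, so pH = 14.00 − pOH = 8.83

pH = 8.83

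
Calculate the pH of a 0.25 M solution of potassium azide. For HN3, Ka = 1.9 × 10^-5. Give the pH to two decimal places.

pH = 9.06

N3- is the conjugate base of the weak acid HN3.
Kb = Kw/Ka = 1.0×10^-14 / 1.9 × 10^-5 = 5.26 × 10^-10
Kb = [OH-]²/(0.25 − [OH-]) = 5.26 × 10^-10
Since Kb ≪ C₀, [OH-] ≈ √(Kb·C₀) = 1.15 × 10^-5 M.
Check: 0.0046% ionized — well under 5%, approximation valid.
pOH = 4.94, so pH = 14.00 − pOH = 9.06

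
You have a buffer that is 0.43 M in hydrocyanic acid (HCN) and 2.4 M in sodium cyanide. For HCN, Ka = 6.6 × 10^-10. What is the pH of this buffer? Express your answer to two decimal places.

pH = 9.93

pKa = −log(6.6 × 10^-10) = 9.180
Using pH = pKa + log([base]/[acid]) with [base]/[acid] = 2.4/0.43:
pH = 9.180 + (+0.747) = 9.93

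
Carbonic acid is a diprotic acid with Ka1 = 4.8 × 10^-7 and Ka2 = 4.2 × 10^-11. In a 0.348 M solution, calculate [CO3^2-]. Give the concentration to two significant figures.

First ionization gives [H+] ≈ [HCO3-] = 4.09 × 10^-4 M.
Second step: Ka2 = [H+][CO3^2-]/[HCO3-] ≈ [CO3^2-] (since [H+] ≈ [HCO3-]).
So [CO3^2-] ≈ Ka2.

4.2 × 10^-11 M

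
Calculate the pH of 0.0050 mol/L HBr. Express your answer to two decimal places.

HBr is a strong acid and dissociates completely, so [H+] = 0.0050 M.
pH = -log(0.005) = 2.30

pH = 2.30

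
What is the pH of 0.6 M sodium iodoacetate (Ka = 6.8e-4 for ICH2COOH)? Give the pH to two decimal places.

ICH2COO- is the conjugate base of the weak acid ICH2COOH.
Kb = Kw/Ka = 1.0×10^-14 / 6.8 × 10^-4 = 1.47 × 10^-11
Kb = x²/(0.6 − x) = 1.47 × 10^-11
Assume x ≪ 0.6: x ≈ √(1.47 × 10^-11 × 0.6) = 2.97 × 10^-6 M
pOH = −log(2.97 × 10^-6) = 5.53; pH = 14.00 − 5.53 = 8.47

pH = 8.47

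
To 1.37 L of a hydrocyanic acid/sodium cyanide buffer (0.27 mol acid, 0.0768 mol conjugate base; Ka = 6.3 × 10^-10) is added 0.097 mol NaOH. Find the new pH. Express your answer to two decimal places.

After neutralization: n(HCN) = 0.173 mol, n(CN-) = 0.174 mol.
pKa = −log(6.3 × 10^-10) = 9.201
pH = pKa + log(n_CN-/n_HCN) = 9.201 + log(0.174/0.173) = 9.201 + (+0.003)

pH = 9.20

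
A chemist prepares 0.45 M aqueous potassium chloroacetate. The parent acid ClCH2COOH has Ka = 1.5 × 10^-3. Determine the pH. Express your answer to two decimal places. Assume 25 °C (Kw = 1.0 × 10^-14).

ClCH2COO- is the conjugate base of the weak acid ClCH2COOH.
Kb = Kw/Ka = 1.0×10^-14 / 1.5 × 10^-3 = 6.67 × 10^-12
From the ICE table, Kb = x²/(0.45 − x) = 6.67 × 10^-12.
Assume x ≪ 0.45: x ≈ √(6.67 × 10^-12 × 0.45) = 1.73 × 10^-6 M
pOH = −log(1.73 × 10^-6) = 5.76; pH = 14.00 − 5.76 = 8.24

pH = 8.24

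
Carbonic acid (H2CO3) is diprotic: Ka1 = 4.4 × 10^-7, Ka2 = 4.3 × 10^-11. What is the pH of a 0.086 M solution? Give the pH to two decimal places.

Since Ka1 ≫ Ka2, the first ionization dominates [H+].
Ka1 = x²/(0.086 − x) = 4.4 × 10^-7
x ≈ √(4.4 × 10^-7 × 0.086) = 1.95 × 10^-4 M
pH = −log(1.95 × 10^-4) = 3.71

pH = 3.71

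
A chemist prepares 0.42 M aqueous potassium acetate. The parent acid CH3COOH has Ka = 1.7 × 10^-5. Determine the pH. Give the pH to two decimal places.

CH3COO- is the conjugate base of the weak acid CH3COOH.
Kb = Kw/Ka = 1.0×10^-14 / 1.7 × 10^-5 = 5.88 × 10^-10
Kb = [OH-]²/(0.42 − [OH-]) = 5.88 × 10^-10
Assume [OH-] ≪ 0.42: [OH-] ≈ √(5.88 × 10^-10 × 0.42) = 1.57 × 10^-5 M
([OH-]/C₀ = 0.0037% < 5%, so the approximation holds.)
pOH = −log(1.57 × 10^-5) = 4.80; pH = 14.00 − 4.80 = 9.20

pH = 9.20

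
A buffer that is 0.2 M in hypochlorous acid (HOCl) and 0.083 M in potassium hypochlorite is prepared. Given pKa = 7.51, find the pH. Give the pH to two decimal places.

pH = 7.13

Henderson–Hasselbalch: pH = pKa + log([OCl-]/[HOCl]) = 7.51 + log(0.083/0.2)
pH = 7.51 + (-0.382) = 7.13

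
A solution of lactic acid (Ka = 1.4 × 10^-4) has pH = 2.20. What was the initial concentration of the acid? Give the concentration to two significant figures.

C₀ = 2.9 × 10^-1 M

[H+] = 10^(-2.20) = 6.31 × 10^-3 M = x
Ka = x²/(C₀ − x) ⇒ C₀ = x + x²/Ka
C₀ = 6.31 × 10^-3 + (6.31 × 10^-3)²/(1.4 × 10^-4) = 2.91 × 10^-1 M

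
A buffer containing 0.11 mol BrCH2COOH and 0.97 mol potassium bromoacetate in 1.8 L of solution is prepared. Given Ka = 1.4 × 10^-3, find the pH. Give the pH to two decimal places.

pH = 3.80

pKa = −log(1.4 × 10^-3) = 2.854
Henderson–Hasselbalch: pH = pKa + log([BrCH2COO-]/[BrCH2COOH]) = 2.854 + log(0.97/0.11)
pH = 2.854 + (+0.945) = 3.80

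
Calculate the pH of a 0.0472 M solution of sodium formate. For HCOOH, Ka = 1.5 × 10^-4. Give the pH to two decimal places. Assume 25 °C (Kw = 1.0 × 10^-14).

HCOO- is the conjugate base of the weak acid HCOOH.
Kb = Kw/Ka = 1.0×10^-14 / 1.5 × 10^-4 = 6.67 × 10^-11
Kb = x²/(0.0472 − x) = 6.67 × 10^-11
Since Kb ≪ C₀, x ≈ √(Kb·C₀) = 1.77 × 10^-6 M.
pOH = 5.75, so pH = 14.00 − pOH = 8.25

pH = 8.25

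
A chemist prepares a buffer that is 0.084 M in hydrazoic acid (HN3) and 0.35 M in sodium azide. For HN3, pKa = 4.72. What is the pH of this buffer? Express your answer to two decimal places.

pH = 5.34

pH = pKa + log([A⁻]/[HA]) = 4.72 + log(0.35/0.084)
pH = 4.72 + (+0.620) = 5.34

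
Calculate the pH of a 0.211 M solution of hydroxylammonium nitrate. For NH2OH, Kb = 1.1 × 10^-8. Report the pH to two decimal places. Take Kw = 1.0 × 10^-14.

NH3OH+ is the conjugate acid of the weak base NH2OH.
Ka = Kw/Kb = 1.0×10^-14 / 1.1 × 10^-8 = 9.09 × 10^-7
Ka = x²/(0.211 − x) = 9.09 × 10^-7
Assume x ≪ 0.211: x ≈ √(9.09 × 10^-7 × 0.211) = 4.38 × 10^-4 M
pH = −log(4.38 × 10^-4) = 3.36

pH = 3.36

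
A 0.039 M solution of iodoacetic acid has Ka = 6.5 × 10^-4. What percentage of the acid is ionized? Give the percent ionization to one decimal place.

ICH2COOH ⇌ ICH2COO- + H+; let x = [H+] at equilibrium.
Solve x² + 0.00065x − 2.53e-05 = 0 → x = 4.72 × 10^-3 M
% ionization = x/C₀ × 100% = 4.72 × 10^-3/0.039 × 100% = 12.1%

12.1%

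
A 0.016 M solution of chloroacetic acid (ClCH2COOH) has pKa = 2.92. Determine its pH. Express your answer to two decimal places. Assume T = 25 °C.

pH = 2.42

ClCH2COOH ⇌ ClCH2COO- + H+
Ka = 10^(−2.92) = 1.20 × 10^-3
From the ICE table, Ka = x²/(0.016 − x) = 1.20 × 10^-3.
x is not negligible relative to C₀; solve x² + 0.0012·x − 1.92e-05 = 0.
x = [−0.0012 + √(0.0012² + 7.68e-05)]/2 = 3.82 × 10^-3 M
pH = −log[H+] = −log(3.82 × 10^-3) = 2.42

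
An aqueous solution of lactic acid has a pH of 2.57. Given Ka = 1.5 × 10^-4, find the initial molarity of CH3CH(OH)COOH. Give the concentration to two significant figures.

C₀ = 5.1 × 10^-2 M

[H+] = 10^(-2.57) = 2.69 × 10^-3 M = x
Ka = x²/(C₀ − x) ⇒ C₀ = x + x²/Ka
C₀ = 2.69 × 10^-3 + (2.69 × 10^-3)²/(1.5 × 10^-4) = 5.09 × 10^-2 M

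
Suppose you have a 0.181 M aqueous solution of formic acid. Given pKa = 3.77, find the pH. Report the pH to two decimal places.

pH = 2.26

HCOOH ⇌ HCOO- + H+
Ka = 10^(−3.77) = 1.70 × 10^-4
Ka = [H+]²/(0.181 − [H+]) = 1.70 × 10^-4
Since Ka ≪ C₀, [H+] ≈ √(Ka·C₀) = 5.55 × 10^-3 M.
pH = −log[H+] = −log(5.55 × 10^-3) = 2.26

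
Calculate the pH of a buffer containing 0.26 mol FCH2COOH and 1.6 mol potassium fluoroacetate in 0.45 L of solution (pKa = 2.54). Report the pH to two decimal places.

Using pH = pKa + log([base]/[acid]) with [base]/[acid] = 1.6/0.26:
pH = 2.54 + (+0.789) = 3.33

pH = 3.33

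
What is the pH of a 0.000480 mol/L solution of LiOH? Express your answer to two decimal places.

LiOH is a strong base; [OH-] = 0.00048 M.
pOH = -log(0.00048) = 3.32
pH = 14.00 - 3.32 = 10.68

pH = 10.68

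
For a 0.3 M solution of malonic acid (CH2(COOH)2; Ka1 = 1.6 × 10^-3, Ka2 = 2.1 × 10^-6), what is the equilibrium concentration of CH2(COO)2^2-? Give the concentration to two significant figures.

First ionization gives [H+] ≈ [CH2(COOH)COO-] = 2.11 × 10^-2 M.
Second step: Ka2 = [H+][CH2(COO)2^2-]/[CH2(COOH)COO-] ≈ [CH2(COO)2^2-] (since [H+] ≈ [CH2(COOH)COO-]).
So [CH2(COO)2^2-] ≈ Ka2.

2.1 × 10^-6 M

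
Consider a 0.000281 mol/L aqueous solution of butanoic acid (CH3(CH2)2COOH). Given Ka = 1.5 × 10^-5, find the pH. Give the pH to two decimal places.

CH3(CH2)2COOH ⇌ CH3(CH2)2COO- + H+
Let x = [H+] at equilibrium. Ka = x²/(0.000281 − x).
Here C₀/Ka ≈ 18.7, so the small-x approximation fails. Use the quadratic:
x = (−Ka + √(Ka² + 4·Ka·C₀))/2 = 5.79 × 10^-5 M
pH = −log(5.79 × 10^-5) = 4.24

pH = 4.24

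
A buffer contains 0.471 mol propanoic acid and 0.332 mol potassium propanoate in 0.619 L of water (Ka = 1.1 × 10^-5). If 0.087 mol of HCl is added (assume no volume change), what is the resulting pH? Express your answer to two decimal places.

After neutralization: n(CH3CH2COOH) = 0.558 mol, n(CH3CH2COO-) = 0.245 mol.
pKa = −log(1.1 × 10^-5) = 4.959
pH = pKa + log([A⁻]/[HA]) = 4.959 + log(0.245/0.558) = 4.959 -0.357

pH = 4.60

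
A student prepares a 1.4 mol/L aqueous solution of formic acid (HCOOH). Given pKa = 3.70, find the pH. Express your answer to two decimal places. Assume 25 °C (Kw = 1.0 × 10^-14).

HCOOH ⇌ HCOO- + H+
Ka = 10^(−3.70) = 2.00 × 10^-4
Ka = [H+]²/(1.4 − [H+]) = 2.00 × 10^-4
Since Ka ≪ C₀, [H+] ≈ √(Ka·C₀) = 1.67 × 10^-2 M.
Check: 1.2% ionized — well under 5%, approximation valid.
pH = −log[H+] = −log(1.67 × 10^-2) = 1.78

pH = 1.78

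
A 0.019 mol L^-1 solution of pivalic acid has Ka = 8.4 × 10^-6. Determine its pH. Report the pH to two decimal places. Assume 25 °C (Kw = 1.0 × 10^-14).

pH = 3.40

(CH3)3CCOOH ⇌ (CH3)3CCOO- + H+
From the ICE table, Ka = x²/(0.019 − x) = 8.4 × 10^-6.
Neglecting x in the denominator: x = √(8.4 × 10^-6 × 0.019) = 3.99 × 10^-4 M
(x/C₀ = 2.1% < 5%, so the approximation holds.)
pH = −log[H+] = −log(3.99 × 10^-4) = 3.40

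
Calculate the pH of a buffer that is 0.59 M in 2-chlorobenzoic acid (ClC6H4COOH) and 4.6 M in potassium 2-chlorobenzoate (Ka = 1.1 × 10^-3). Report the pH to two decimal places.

pKa = −log(1.1 × 10^-3) = 2.959
Henderson–Hasselbalch: pH = pKa + log([ClC6H4COO-]/[ClC6H4COOH]) = 2.959 + log(4.6/0.59)
pH = 2.959 + (+0.892) = 3.85

pH = 3.85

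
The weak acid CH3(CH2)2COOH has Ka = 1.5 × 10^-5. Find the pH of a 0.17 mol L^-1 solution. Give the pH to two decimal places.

pH = 2.80

CH3(CH2)2COOH ⇌ CH3(CH2)2COO- + H+
Ka = [H+]²/(0.17 − [H+]) = 1.5 × 10^-5
Assume [H+] ≪ 0.17: [H+] ≈ √(1.5 × 10^-5 × 0.17) = 1.60 × 10^-3 M
([H+]/C₀ = 0.94% < 5%, so the approximation holds.)
pH = −log(1.60 × 10^-3) = 2.80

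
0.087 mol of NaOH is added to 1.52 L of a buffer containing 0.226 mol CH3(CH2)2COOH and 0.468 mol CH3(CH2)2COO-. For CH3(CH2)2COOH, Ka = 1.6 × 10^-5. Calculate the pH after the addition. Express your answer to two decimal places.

OH- converts CH3(CH2)2COOH to CH3(CH2)2COO-: CH3(CH2)2COOH → 0.139 mol, CH3(CH2)2COO- → 0.555 mol.
pKa = −log(1.6 × 10^-5) = 4.796
Henderson–Hasselbalch with mole ratio 0.555/0.139: pH = 4.796 + (+0.601)

pH = 5.40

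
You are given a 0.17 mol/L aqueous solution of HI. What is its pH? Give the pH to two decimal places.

HI is a strong acid and dissociates completely, so [H+] = 0.17 M.
pH = -log(0.17) = 0.77

pH = 0.77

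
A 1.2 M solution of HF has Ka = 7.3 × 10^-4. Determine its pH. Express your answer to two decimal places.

pH = 1.53

HF ⇌ F- + H+
Ka = [H+]²/(1.2 − [H+]) = 7.3 × 10^-4
Since Ka ≪ C₀, [H+] ≈ √(Ka·C₀) = 2.96 × 10^-2 M.
([H+]/C₀ = 2.5% < 5%, so the approximation holds.)
pH = −log[H+] = −log(2.96 × 10^-2) = 1.53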